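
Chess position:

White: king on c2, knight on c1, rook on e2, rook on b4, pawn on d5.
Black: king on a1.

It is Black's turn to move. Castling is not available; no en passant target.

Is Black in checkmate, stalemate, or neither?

Black to move; black king on a1.
In check: no.
King squares — b1: attacked by Kc2; a2: attacked by Nc1; b2: attacked by Kc2.
Legal moves for Black: none.
Not in check and no legal moves → stalemate.

stalemate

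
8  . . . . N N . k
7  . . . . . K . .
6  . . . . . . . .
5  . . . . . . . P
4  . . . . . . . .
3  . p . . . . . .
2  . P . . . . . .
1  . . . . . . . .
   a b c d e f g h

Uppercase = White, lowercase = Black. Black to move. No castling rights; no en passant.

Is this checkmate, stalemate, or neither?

Black to move; black king on h8.
In check: no.
King squares — g7: attacked by Kf7; h7: attacked by Nf8; g8: attacked by Kf7.
Legal moves for Black: none.
Not in check and no legal moves → stalemate.

stalemate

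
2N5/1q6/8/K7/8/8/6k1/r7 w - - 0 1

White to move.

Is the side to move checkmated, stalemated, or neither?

White to move; white king on a5.
In check: yes, from the black rook on a1.
King squares — a4: attacked by Ra1; b4: attacked by Qb7; b5: attacked by Qb7; a6: attacked by Ra1; b6: attacked by Qb7.
Legal moves for White: none.
In check with no legal moves → checkmate.

checkmate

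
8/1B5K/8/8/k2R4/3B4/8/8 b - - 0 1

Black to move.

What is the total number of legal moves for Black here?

Black to move; king on a4.
In check: yes, from the white rook on d4.
Legal moves: Ka5, Kb3, Ka3.
Count: 3.

3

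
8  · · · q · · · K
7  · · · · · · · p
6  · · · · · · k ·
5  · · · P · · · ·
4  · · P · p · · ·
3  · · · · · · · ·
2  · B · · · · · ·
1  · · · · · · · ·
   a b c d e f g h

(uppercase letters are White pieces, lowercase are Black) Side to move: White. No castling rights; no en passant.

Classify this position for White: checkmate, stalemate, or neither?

White to move; white king on h8.
In check: yes, from the black queen on d8.
King squares — g7: attacked by Kg6; h7: attacked by Kg6; g8: attacked by Qd8.
Legal moves for White: none.
In check with no legal moves → checkmate.

checkmate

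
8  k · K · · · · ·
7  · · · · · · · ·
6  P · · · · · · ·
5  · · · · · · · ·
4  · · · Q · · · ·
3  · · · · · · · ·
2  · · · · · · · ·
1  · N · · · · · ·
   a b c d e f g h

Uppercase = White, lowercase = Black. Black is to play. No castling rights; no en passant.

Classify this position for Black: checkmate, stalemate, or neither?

Black to move; black king on a8.
In check: no.
King squares — a7: attacked by Qd4; b7: attacked by Pa6; b8: attacked by Kc8.
Legal moves for Black: none.
Not in check and no legal moves → stalemate.

stalemate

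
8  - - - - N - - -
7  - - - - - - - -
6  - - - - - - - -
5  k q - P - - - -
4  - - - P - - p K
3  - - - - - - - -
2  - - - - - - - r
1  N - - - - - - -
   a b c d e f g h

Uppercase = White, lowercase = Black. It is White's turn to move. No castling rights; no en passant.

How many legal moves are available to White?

3

White to move; king on h4.
In check: yes, from the black rook on h2.
Legal moves: Kg5, Kxg4, Kg3.
Count: 3.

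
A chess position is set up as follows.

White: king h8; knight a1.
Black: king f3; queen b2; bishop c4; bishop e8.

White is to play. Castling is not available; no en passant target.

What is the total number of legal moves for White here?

1

White to move; king on h8.
In check: yes, from the black queen on b2.
Legal moves: Kh7.
Count: 1.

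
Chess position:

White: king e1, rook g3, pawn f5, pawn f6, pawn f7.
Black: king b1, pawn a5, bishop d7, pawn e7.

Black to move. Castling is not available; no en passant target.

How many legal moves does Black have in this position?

16

Black to move; king on b1.
In check: no.
Legal moves: Be8, Bc8, Be6, Bc6, Bxf5, Bb5, Ba4, Kc2, Kb2, Ka2, Kc1, Ka1, exf6, e6, a4, e5.
Count: 16.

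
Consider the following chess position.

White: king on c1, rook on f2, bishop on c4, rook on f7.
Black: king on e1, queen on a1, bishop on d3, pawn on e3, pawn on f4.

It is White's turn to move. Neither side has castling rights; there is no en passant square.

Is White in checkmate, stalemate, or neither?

White to move; white king on c1.
In check: yes, from the black queen on a1.
King squares — b1: attacked by Qa1; d1: attacked by Qa1; b2: attacked by Qa1; c2: attacked by Bd3; d2: attacked by Ke1.
Legal moves for White: none.
In check with no legal moves → checkmate.

checkmate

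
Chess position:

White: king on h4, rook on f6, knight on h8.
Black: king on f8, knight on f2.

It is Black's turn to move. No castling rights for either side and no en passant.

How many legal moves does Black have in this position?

Black to move; king on f8.
In check: yes, from the white rook on f6.
Legal moves: Kg8, Ke8, Kg7, Ke7.
Count: 4.

4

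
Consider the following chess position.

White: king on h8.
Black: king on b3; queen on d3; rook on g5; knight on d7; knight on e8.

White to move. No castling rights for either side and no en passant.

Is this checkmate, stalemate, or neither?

stalemate

White to move; white king on h8.
In check: no.
King squares — g7: attacked by Rg5; h7: attacked by Qd3; g8: attacked by Rg5.
Legal moves for White: none.
Not in check and no legal moves → stalemate.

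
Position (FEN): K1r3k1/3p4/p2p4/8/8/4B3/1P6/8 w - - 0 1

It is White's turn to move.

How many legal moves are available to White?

2

White to move; king on a8.
In check: yes, from the black rook on c8.
Legal moves: Kb7, Ka7.
Count: 2.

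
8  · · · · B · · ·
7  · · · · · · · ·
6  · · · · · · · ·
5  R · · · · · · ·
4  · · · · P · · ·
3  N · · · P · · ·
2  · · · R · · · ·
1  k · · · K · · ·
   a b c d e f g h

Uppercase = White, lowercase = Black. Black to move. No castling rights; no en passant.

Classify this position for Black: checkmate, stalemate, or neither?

Black to move; black king on a1.
In check: no.
King squares — b1: attacked by Na3; a2: attacked by Rd2; b2: attacked by Rd2.
Legal moves for Black: none.
Not in check and no legal moves → stalemate.

stalemate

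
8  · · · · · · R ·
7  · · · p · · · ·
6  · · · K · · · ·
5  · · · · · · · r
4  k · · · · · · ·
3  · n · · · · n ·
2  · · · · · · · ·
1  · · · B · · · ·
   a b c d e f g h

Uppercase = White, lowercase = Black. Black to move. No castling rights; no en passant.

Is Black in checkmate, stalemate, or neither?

Black to move; black king on a4.
In check: no.
Legal moves for Black include: Rh8, Rh7, Rh6+, Rg5, Rf5, Re5, Rd5+, Rc5, Rb5, Ra5, Rh4, Rh3, Rh2, Rh1, Kb5, Ka5, Kb4, Ka3, ... (list truncated; more exist).
Black has legal moves and is not in check → neither.

neither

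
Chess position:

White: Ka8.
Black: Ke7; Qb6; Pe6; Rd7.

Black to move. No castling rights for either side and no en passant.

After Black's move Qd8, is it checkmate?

yes

After Qd8: white king on a8; in check: yes, from the black queen on d8.
King squares — a7: attacked by Rd7; b7: attacked by Rd7; b8: attacked by Qd8.
White has no legal moves → checkmate.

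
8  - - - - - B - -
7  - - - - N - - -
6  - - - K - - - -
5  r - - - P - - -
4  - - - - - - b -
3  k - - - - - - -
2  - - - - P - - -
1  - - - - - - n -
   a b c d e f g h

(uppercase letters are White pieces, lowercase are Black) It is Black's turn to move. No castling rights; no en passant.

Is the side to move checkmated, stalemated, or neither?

neither

Black to move; black king on a3.
In check: no.
Legal moves for Black include: Ra8, Ra7, Ra6+, Rxe5, Rd5+, Rc5, Rb5, Ra4, Bc8, Bd7, Be6, Bh5, Bf5, Bh3, Bf3, Bxe2, Kb4, Ka4, ... (list truncated; more exist).
Black has legal moves and is not in check → neither.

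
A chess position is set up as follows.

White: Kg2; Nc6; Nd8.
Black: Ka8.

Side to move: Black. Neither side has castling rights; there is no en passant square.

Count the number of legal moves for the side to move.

Black to move; king on a8.
In check: no.
Legal moves: none.
Count: 0.

0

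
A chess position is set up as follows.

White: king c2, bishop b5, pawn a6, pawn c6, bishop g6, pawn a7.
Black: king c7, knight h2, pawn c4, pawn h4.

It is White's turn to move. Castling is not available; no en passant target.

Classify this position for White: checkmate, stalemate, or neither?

White to move; white king on c2.
In check: no.
Legal moves for White include: Be8, Bh7, Bf7, Bh5, Bf5, Be4, Bd3, Bxc4, Ba4, Kc3, Kd2, Kb2, Kd1, Kc1, Kb1, a8=Q, a8=R, a8=B, ... (list truncated; more exist).
White has legal moves and is not in check → neither.

neither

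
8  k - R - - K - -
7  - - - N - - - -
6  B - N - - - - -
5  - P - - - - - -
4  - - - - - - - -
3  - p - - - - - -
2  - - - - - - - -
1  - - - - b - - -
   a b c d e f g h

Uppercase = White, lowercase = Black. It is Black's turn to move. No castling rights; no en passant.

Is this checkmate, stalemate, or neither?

Black to move; black king on a8.
In check: yes, from the white rook on c8.
King squares — a7: attacked by Nc6; b7: attacked by Ba6; b8: attacked by Nc6.
Legal moves for Black: none.
In check with no legal moves → checkmate.

checkmate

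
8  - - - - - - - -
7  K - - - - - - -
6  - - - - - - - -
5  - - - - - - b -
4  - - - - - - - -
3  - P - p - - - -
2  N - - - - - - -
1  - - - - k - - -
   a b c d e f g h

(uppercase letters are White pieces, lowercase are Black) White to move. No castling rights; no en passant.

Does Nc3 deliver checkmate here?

no

After Nc3: black king on e1; in check: no.
Black is not in check, so this cannot be checkmate.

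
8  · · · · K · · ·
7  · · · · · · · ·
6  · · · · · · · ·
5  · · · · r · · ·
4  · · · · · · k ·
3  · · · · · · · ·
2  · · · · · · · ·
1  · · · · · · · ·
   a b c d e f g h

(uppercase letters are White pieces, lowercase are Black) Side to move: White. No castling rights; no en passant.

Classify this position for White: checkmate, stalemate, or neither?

White to move; white king on e8.
In check: yes, from the black rook on e5.
King squares — d7: available; e7: attacked by Re5; f7: available; d8: available; f8: available.
Legal moves for White: Kf8, Kd8, Kf7, Kd7.
White is in check but has 4 legal moves → neither.

neither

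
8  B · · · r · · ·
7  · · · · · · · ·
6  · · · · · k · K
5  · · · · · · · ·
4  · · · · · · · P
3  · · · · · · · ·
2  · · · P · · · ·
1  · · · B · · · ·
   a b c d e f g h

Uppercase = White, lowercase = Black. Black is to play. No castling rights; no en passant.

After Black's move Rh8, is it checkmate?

After Rh8: white king on h6; in check: yes, from the black rook on h8.
King squares — g5: attacked by Kf6; h5: attacked by Rh8; g6: attacked by Kf6; g7: attacked by Kf6; h7: attacked by Rh8.
White has no legal moves → checkmate.

yes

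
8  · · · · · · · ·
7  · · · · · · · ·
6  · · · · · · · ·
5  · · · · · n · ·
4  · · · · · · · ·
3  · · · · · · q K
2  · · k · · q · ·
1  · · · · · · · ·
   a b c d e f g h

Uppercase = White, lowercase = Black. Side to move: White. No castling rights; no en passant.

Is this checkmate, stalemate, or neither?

checkmate

White to move; white king on h3.
In check: yes, from the black queen on g3.
King squares — g2: attacked by Qf2; h2: attacked by Qf2; g3: attacked by Qf2; g4: attacked by Qg3; h4: attacked by Qg3.
Legal moves for White: none.
In check with no legal moves → checkmate.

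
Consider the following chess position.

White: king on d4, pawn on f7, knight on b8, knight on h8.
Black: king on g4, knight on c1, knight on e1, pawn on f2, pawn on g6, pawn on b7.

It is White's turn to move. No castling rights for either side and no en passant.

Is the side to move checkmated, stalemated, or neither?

White to move; white king on d4.
In check: no.
Legal moves for White: Nxg6, Nd7, Nc6, Na6, Ke5, Kd5, Kc5, Ke4, Kc4, Ke3, Kc3, f8=Q, f8=R, f8=B, f8=N.
White has 15 legal moves and is not in check → neither.

neither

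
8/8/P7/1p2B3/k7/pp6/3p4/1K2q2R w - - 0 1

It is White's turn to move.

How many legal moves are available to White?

White to move; king on b1.
In check: yes, from the black queen on e1.
Legal moves: Rxe1.
Count: 1.

1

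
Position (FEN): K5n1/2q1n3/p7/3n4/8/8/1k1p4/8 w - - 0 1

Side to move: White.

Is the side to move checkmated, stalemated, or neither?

stalemate

White to move; white king on a8.
In check: no.
King squares — a7: attacked by Qc7; b7: attacked by Qc7; b8: attacked by Qc7.
Legal moves for White: none.
Not in check and no legal moves → stalemate.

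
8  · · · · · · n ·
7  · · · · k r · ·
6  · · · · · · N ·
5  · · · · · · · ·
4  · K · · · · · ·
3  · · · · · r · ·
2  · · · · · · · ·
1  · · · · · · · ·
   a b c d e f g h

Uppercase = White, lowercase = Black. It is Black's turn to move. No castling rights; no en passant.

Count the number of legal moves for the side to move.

6

Black to move; king on e7.
In check: yes, from the white knight on g6.
Legal moves: Ke8, Kd8, Kd7, Kf6, Ke6, Kd6.
Count: 6.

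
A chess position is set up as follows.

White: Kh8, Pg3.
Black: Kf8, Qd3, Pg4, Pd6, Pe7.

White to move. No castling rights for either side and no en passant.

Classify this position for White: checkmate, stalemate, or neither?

stalemate

White to move; white king on h8.
In check: no.
King squares — g7: attacked by Kf8; h7: attacked by Qd3; g8: attacked by Kf8.
Legal moves for White: none.
Not in check and no legal moves → stalemate.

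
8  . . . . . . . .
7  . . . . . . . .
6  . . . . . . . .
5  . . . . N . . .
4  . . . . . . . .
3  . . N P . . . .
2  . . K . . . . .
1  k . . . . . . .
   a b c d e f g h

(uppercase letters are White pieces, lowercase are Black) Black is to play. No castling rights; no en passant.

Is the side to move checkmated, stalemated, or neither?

stalemate

Black to move; black king on a1.
In check: no.
King squares — b1: attacked by Kc2; a2: attacked by Nc3; b2: attacked by Kc2.
Legal moves for Black: none.
Not in check and no legal moves → stalemate.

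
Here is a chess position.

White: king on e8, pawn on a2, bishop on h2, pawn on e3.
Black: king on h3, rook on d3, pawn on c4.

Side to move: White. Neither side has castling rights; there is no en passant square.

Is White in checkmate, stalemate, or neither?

White to move; white king on e8.
In check: no.
Legal moves for White: Kf8, Kf7, Ke7, Bb8, Bc7, Bd6, Be5, Bf4, Bg3, Bg1, e4, a3, a4.
White has 13 legal moves and is not in check → neither.

neither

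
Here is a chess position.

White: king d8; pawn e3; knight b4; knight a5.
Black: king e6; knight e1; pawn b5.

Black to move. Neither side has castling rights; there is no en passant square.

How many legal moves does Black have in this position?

9

Black to move; king on e6.
In check: no.
Legal moves: Kf7, Kf6, Kd6, Kf5, Ke5, Nf3, Nd3, Ng2, Nc2.
Count: 9.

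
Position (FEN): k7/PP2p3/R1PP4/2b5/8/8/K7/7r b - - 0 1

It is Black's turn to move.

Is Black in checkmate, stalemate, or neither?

checkmate

Black to move; black king on a8.
In check: yes, from the white pawn on b7.
King squares — a7: attacked by Ra6; b7: attacked by Pc6; b8: attacked by Pa7.
Legal moves for Black: none.
In check with no legal moves → checkmate.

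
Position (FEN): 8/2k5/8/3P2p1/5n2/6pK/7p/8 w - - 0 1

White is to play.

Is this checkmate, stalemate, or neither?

neither

White to move; white king on h3.
In check: yes, from the black knight on f4.
Legal moves for White: Kg4, Kxg3.
White is in check but has 2 legal moves → neither.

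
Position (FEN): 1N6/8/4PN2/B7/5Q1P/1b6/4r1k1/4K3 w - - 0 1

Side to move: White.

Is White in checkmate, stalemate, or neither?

White to move; white king on e1.
In check: yes, from the black rook on e2.
King squares — d1: attacked by Bb3; f1: attacked by Kg2; d2: attacked by Re2; e2: available; f2: attacked by Re2.
Legal moves for White: Kxe2.
White is in check but has 1 legal move → neither.

neither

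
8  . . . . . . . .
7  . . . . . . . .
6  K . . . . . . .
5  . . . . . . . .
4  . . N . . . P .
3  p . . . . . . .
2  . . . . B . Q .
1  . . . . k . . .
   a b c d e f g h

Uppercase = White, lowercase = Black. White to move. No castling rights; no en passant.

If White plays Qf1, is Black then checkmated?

After Qf1: black king on e1; in check: yes, from the white queen on f1.
King squares — d1: attacked by Qf1; f1: attacked by Be2; d2: attacked by Nc4; e2: attacked by Qf1; f2: attacked by Qf1.
Black has no legal moves → checkmate.

yes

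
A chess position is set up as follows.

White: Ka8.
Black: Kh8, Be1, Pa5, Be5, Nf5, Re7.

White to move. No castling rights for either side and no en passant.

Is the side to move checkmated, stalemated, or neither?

White to move; white king on a8.
In check: no.
King squares — a7: attacked by Re7; b7: attacked by Re7; b8: attacked by Be5.
Legal moves for White: none.
Not in check and no legal moves → stalemate.

stalemate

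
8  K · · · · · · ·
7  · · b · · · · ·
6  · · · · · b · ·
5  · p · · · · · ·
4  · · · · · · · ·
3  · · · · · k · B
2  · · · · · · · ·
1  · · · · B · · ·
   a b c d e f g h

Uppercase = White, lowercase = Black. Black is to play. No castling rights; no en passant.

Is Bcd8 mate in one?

After Bcd8: white king on a8; in check: no.
White is not in check, so this cannot be checkmate.

no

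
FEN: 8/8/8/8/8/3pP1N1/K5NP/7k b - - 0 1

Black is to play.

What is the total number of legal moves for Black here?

Black to move; king on h1.
In check: yes, from the white knight on g3.
Legal moves: Kxh2, Kxg2, Kg1.
Count: 3.

3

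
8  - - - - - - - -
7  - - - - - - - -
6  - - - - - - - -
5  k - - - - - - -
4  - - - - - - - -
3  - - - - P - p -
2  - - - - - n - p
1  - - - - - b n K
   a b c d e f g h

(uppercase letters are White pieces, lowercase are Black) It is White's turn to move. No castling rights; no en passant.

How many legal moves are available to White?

0

White to move; king on h1.
In check: yes, from the black knight on f2.
Legal moves: none.
Count: 0.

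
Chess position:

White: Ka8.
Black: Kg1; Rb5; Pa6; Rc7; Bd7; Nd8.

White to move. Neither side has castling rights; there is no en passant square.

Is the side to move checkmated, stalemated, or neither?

White to move; white king on a8.
In check: no.
King squares — a7: attacked by Rc7; b7: attacked by Rb5; b8: attacked by Rb5.
Legal moves for White: none.
Not in check and no legal moves → stalemate.

stalemate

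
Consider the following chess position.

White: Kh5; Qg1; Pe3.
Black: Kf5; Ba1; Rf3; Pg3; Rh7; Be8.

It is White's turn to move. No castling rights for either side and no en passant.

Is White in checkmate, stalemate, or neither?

checkmate

White to move; white king on h5.
In check: yes, from the black rook on h7 and the black bishop on e8.
King squares — g4: attacked by Kf5; h4: attacked by Rh7; g5: attacked by Kf5; g6: attacked by Kf5; h6: attacked by Rh7.
Legal moves for White: none.
In check with no legal moves → checkmate.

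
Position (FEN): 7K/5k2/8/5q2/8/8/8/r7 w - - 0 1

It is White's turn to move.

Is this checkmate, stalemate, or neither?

White to move; white king on h8.
In check: no.
King squares — g7: attacked by Kf7; h7: attacked by Qf5; g8: attacked by Kf7.
Legal moves for White: none.
Not in check and no legal moves → stalemate.

stalemate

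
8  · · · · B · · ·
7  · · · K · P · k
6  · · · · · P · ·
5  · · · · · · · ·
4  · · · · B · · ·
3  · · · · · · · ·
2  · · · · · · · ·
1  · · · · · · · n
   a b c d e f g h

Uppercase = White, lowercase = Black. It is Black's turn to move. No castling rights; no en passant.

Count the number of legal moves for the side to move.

Black to move; king on h7.
In check: yes, from the white bishop on e4.
Legal moves: Kh8, Kh6.
Count: 2.

2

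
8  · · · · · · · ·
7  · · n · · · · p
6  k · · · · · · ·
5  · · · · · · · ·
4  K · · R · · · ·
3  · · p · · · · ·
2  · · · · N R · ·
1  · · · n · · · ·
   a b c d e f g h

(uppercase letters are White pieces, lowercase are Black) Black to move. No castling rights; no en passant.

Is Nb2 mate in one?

After Nb2: white king on a4; in check: yes, from the black knight on b2.
White has 3 legal replies: Kb4, Kb3, Ka3.
In check but a legal move exists → not checkmate.

no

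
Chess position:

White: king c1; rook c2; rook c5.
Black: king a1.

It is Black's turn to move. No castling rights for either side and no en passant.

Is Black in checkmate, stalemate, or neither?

Black to move; black king on a1.
In check: no.
King squares — b1: attacked by Kc1; a2: attacked by Rc2; b2: attacked by Kc1.
Legal moves for Black: none.
Not in check and no legal moves → stalemate.

stalemate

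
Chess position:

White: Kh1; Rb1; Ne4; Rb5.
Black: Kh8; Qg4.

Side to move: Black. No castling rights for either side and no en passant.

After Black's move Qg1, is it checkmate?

After Qg1: white king on h1; in check: yes, from the black queen on g1.
White has 2 legal replies: Kxg1, Rxg1.
In check but a legal move exists → not checkmate.

no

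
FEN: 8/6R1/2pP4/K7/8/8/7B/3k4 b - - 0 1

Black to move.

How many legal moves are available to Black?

6

Black to move; king on d1.
In check: no.
Legal moves: Ke2, Kd2, Kc2, Ke1, Kc1, c5.
Count: 6.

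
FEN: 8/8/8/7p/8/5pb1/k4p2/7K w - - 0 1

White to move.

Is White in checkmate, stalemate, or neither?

stalemate

White to move; white king on h1.
In check: no.
King squares — g1: attacked by Pf2; g2: attacked by Pf3; h2: attacked by Bg3.
Legal moves for White: none.
Not in check and no legal moves → stalemate.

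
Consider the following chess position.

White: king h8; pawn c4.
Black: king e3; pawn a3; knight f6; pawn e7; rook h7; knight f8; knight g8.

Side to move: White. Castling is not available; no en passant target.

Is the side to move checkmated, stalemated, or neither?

checkmate

White to move; white king on h8.
In check: yes, from the black rook on h7.
King squares — g7: attacked by Rh7; h7: attacked by Nf6; g8: attacked by Nf6.
Legal moves for White: none.
In check with no legal moves → checkmate.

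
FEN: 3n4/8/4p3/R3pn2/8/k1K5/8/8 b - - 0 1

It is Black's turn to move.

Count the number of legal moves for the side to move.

Black to move; king on a3.
In check: yes, from the white rook on a5.
Legal moves: none.
Count: 0.

0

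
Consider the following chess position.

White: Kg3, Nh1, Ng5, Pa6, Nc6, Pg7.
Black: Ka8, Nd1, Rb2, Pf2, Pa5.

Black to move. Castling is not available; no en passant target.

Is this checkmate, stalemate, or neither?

Black to move; black king on a8.
In check: no.
Legal moves for Black: Rb8, Rb7, Rb6, Rb5, Rb4, Rb3+, Re2, Rd2, Rc2, Ra2, Rb1, Ne3, Nc3, a4, f1=Q, f1=R, f1=B, f1=N+.
Black has 18 legal moves and is not in check → neither.

neither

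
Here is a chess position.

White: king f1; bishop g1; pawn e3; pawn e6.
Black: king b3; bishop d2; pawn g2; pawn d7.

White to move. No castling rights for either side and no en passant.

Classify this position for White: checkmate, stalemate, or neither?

White to move; white king on f1.
In check: yes, from the black pawn on g2.
King squares — e1: attacked by Bd2; g1: own bishop; e2: available; f2: available; g2: available.
Legal moves for White: Kxg2, Kf2, Ke2.
White is in check but has 3 legal moves → neither.

neither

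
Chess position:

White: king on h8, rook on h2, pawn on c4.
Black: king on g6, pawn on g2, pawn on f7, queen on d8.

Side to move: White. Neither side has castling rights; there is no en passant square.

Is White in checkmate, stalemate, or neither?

checkmate

White to move; white king on h8.
In check: yes, from the black queen on d8.
King squares — g7: attacked by Kg6; h7: attacked by Kg6; g8: attacked by Qd8.
Legal moves for White: none.
In check with no legal moves → checkmate.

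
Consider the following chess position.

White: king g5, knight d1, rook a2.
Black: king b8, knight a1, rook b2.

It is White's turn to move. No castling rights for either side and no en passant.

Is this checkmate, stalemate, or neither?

neither

White to move; white king on g5.
In check: no.
Legal moves for White include: Kh6, Kg6, Kf6, Kh5, Kf5, Kh4, Kg4, Kf4, Ra8+, Ra7, Ra6, Ra5, Ra4, Ra3, Rxb2+, Rxa1, Ne3, Nc3, ... (list truncated; more exist).
White has legal moves and is not in check → neither.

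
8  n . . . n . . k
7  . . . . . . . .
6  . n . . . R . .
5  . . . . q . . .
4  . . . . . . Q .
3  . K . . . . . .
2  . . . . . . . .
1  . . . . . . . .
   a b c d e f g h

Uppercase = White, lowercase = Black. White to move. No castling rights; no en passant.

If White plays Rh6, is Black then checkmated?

yes

After Rh6: black king on h8; in check: yes, from the white rook on h6.
King squares — g7: attacked by Qg4; h7: attacked by Rh6; g8: attacked by Qg4.
Black has no legal moves → checkmate.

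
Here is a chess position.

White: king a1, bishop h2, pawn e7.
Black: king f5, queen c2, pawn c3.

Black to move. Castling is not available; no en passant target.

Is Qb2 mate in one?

After Qb2: white king on a1; in check: yes, from the black queen on b2.
King squares — b1: attacked by Qb2; a2: attacked by Qb2; b2: attacked by Pc3.
White has no legal moves → checkmate.

yes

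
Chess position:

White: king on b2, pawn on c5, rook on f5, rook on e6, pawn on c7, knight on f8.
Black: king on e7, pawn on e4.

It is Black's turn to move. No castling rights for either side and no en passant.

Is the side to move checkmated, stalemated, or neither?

checkmate

Black to move; black king on e7.
In check: yes, from the white rook on e6.
King squares — d6: attacked by Pc5; e6: attacked by Nf8; f6: attacked by Rf5; d7: attacked by Nf8; f7: attacked by Rf5; d8: attacked by Pc7; e8: attacked by Re6; f8: attacked by Rf5.
Legal moves for Black: none.
In check with no legal moves → checkmate.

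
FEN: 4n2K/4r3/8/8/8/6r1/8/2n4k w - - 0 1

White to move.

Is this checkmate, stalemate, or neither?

White to move; white king on h8.
In check: no.
King squares — g7: attacked by Rg3; h7: attacked by Re7; g8: attacked by Rg3.
Legal moves for White: none.
Not in check and no legal moves → stalemate.

stalemate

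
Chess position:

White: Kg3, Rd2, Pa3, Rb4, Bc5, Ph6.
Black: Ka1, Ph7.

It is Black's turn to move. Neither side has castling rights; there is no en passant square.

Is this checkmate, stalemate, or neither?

Black to move; black king on a1.
In check: no.
King squares — b1: attacked by Rb4; a2: attacked by Rd2; b2: attacked by Rd2.
Legal moves for Black: none.
Not in check and no legal moves → stalemate.

stalemate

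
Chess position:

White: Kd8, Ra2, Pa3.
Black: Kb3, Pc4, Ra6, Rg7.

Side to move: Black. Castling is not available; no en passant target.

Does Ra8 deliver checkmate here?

After Ra8: white king on d8; in check: yes, from the black rook on a8.
King squares — c7: attacked by Rg7; d7: attacked by Rg7; e7: attacked by Rg7; c8: attacked by Ra8; e8: attacked by Ra8.
White has no legal moves → checkmate.

yes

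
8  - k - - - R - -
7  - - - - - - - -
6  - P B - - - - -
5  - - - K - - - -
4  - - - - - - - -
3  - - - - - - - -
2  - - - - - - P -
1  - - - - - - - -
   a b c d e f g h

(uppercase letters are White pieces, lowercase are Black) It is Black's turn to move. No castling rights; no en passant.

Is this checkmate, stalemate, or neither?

checkmate

Black to move; black king on b8.
In check: yes, from the white rook on f8.
King squares — a7: attacked by Pb6; b7: attacked by Bc6; c7: attacked by Pb6; a8: attacked by Bc6; c8: attacked by Rf8.
Legal moves for Black: none.
In check with no legal moves → checkmate.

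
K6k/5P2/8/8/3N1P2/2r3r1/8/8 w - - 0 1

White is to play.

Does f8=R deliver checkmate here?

no

After f8=R: black king on h8; in check: yes, from the white rook on f8.
Black has 3 legal replies: Kh7, Kg7, Rg8.
In check but a legal move exists → not checkmate.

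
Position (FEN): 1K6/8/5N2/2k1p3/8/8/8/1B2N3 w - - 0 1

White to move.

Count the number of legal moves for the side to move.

24

White to move; king on b8.
In check: no.
Legal moves: Kc8, Ka8, Kc7, Kb7, Ka7, Ng8, Ne8, Nh7, Nd7+, Nh5, Nd5, Ng4, Ne4+, Nf3, Nd3+, Ng2, Nc2, Bh7, Bg6, Bf5, Be4, Bd3, Bc2, Ba2.
Count: 24.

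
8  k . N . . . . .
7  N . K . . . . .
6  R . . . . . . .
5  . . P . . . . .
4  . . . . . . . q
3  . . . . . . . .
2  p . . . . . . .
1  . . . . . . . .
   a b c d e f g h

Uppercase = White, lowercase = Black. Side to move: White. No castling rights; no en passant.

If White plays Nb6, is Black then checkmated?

After Nb6: black king on a8; in check: yes, from the white knight on b6.
King squares — a7: attacked by Ra6; b7: attacked by Kc7; b8: attacked by Kc7.
Black has no legal moves → checkmate.

yes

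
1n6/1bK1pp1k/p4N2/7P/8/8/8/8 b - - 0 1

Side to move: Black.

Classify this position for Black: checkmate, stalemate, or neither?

neither

Black to move; black king on h7.
In check: yes, from the white knight on f6.
King squares — g6: attacked by Ph5; h6: available; g7: available; g8: attacked by Nf6; h8: available.
Legal moves for Black: Kh8, Kg7, Kh6, exf6.
Black is in check but has 4 legal moves → neither.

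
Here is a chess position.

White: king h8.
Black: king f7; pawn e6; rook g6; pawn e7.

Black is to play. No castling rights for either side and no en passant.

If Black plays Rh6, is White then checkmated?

After Rh6: white king on h8; in check: yes, from the black rook on h6.
King squares — g7: attacked by Kf7; h7: attacked by Rh6; g8: attacked by Kf7.
White has no legal moves → checkmate.

yes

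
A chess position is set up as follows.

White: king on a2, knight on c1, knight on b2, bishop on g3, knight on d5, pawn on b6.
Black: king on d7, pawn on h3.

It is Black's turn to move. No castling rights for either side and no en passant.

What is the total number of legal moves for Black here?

Black to move; king on d7.
In check: no.
Legal moves: Ke8, Kd8, Kc8, Ke6, Kc6, h2.
Count: 6.

6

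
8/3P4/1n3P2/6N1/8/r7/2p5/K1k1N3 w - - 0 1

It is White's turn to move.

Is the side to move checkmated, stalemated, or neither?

checkmate

White to move; white king on a1.
In check: yes, from the black rook on a3.
King squares — b1: attacked by Kc1; a2: attacked by Ra3; b2: attacked by Kc1.
Legal moves for White: none.
In check with no legal moves → checkmate.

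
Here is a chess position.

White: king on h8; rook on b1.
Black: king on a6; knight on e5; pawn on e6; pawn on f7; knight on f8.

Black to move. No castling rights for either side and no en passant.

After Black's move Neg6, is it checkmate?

After Neg6: white king on h8; in check: yes, from the black knight on g6.
White has 2 legal replies: Kg8, Kg7.
In check but a legal move exists → not checkmate.

no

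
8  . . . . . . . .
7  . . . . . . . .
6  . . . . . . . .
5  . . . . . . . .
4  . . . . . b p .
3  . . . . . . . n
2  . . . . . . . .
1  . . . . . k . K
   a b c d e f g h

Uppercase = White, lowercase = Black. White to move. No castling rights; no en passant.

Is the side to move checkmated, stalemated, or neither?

stalemate

White to move; white king on h1.
In check: no.
King squares — g1: attacked by Kf1; g2: attacked by Kf1; h2: attacked by Bf4.
Legal moves for White: none.
Not in check and no legal moves → stalemate.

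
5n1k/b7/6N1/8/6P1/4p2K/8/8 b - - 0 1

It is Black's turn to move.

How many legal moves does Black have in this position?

4

Black to move; king on h8.
In check: yes, from the white knight on g6.
Legal moves: Kg8, Kh7, Kg7, Nxg6.
Count: 4.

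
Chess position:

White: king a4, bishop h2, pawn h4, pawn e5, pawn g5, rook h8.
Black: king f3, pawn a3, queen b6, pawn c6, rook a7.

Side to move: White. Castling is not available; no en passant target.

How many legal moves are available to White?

White to move; king on a4.
In check: yes, from the black rook on a7.
Legal moves: none.
Count: 0.

0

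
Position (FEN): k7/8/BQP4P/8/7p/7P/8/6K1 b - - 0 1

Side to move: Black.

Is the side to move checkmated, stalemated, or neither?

stalemate

Black to move; black king on a8.
In check: no.
King squares — a7: attacked by Qb6; b7: attacked by Ba6; b8: attacked by Qb6.
Legal moves for Black: none.
Not in check and no legal moves → stalemate.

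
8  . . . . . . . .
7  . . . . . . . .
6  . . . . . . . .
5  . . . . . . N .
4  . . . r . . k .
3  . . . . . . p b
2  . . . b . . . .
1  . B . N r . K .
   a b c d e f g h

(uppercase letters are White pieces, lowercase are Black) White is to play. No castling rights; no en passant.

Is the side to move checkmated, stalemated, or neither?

checkmate

White to move; white king on g1.
In check: yes, from the black rook on e1.
King squares — f1: attacked by Re1; h1: attacked by Re1; f2: attacked by Pg3; g2: attacked by Bh3; h2: attacked by Pg3.
Legal moves for White: none.
In check with no legal moves → checkmate.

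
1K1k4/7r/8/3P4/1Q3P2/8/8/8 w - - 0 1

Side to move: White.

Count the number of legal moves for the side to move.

White to move; king on b8.
In check: no.
Legal moves: Ka8, Qf8+, Qe7+, Qb7, Qd6+, Qb6+, Qc5, Qb5, Qa5+, Qe4, Qd4, Qc4, Qa4, Qc3, Qb3, Qa3, Qd2, Qb2, Qe1, Qb1, d6, f5.
Count: 22.

22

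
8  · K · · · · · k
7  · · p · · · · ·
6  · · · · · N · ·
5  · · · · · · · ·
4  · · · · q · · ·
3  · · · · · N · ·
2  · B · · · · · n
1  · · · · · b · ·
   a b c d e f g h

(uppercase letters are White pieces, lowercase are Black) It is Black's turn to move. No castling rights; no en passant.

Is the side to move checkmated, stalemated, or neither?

Black to move; black king on h8.
In check: no.
Legal moves for Black include: Kg7, Qe8+, Qa8+, Qh7, Qe7, Qb7+, Qg6, Qe6, Qc6, Qf5, Qe5, Qd5, Qh4, Qg4, Qf4, Qd4, Qc4, Qb4+, ... (list truncated; more exist).
Black has legal moves and is not in check → neither.

neither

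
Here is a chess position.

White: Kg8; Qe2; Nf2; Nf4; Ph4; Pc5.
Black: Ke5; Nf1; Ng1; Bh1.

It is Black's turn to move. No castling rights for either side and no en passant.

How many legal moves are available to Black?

Black to move; king on e5.
In check: yes, from the white queen on e2.
Legal moves: Kf6, Kf5, Kxf4, Kd4, Be4, Nxe2, Ne3.
Count: 7.

7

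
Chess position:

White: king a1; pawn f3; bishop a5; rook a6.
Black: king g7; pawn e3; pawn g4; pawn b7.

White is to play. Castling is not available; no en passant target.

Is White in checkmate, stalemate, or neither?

White to move; white king on a1.
In check: no.
Legal moves for White include: Ra8, Ra7, Rh6, Rg6+, Rf6, Re6, Rd6, Rc6, Rb6, Bd8, Bc7, Bb6, Bb4, Bc3+, Bd2, Be1, Kb2, Ka2, ... (list truncated; more exist).
White has legal moves and is not in check → neither.

neither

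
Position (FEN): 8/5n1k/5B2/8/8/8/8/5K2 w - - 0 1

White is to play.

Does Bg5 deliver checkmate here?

After Bg5: black king on h7; in check: no.
Black is not in check, so this cannot be checkmate.

no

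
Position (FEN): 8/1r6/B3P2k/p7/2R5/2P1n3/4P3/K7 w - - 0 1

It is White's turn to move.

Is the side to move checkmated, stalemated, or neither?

White to move; white king on a1.
In check: no.
Legal moves for White: Bxb7, Bb5, Rc8, Rc7, Rc6, Rc5, Rh4+, Rg4, Rf4, Re4, Rd4, Rb4, Ra4, Ka2, e7.
White has 15 legal moves and is not in check → neither.

neither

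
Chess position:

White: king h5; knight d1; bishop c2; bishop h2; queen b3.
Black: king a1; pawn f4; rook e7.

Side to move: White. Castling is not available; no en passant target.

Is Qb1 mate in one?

yes

After Qb1: black king on a1; in check: yes, from the white queen on b1.
King squares — b1: attacked by Bc2; a2: attacked by Qb1; b2: attacked by Qb1.
Black has no legal moves → checkmate.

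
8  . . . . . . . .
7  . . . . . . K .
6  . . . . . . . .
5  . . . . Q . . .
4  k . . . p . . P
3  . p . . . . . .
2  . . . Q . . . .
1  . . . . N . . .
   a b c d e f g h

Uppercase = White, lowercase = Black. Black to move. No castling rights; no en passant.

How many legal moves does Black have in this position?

3

Black to move; king on a4.
In check: no.
Legal moves: Ka3, e3, b2.
Count: 3.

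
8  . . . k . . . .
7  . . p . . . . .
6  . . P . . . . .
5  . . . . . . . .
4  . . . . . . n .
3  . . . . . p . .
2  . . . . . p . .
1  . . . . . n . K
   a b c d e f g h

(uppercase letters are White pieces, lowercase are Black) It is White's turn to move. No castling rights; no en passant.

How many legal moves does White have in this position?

0

White to move; king on h1.
In check: no.
Legal moves: none.
Count: 0.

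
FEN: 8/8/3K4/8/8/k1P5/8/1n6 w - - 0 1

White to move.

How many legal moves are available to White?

9

White to move; king on d6.
In check: no.
Legal moves: Ke7, Kd7, Kc7, Ke6, Kc6, Ke5, Kd5, Kc5, c4.
Count: 9.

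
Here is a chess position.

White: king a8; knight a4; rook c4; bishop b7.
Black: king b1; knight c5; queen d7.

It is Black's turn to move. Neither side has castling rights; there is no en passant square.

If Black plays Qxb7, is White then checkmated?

After Qxb7: white king on a8; in check: yes, from the black queen on b7.
King squares — a7: attacked by Qb7; b7: attacked by Nc5; b8: attacked by Qb7.
White has no legal moves → checkmate.

yes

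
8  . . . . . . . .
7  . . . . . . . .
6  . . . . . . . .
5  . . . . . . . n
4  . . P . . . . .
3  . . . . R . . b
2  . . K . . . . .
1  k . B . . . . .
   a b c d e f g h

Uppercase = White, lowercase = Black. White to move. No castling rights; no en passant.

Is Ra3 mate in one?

After Ra3: black king on a1; in check: yes, from the white rook on a3.
King squares — b1: attacked by Kc2; a2: attacked by Ra3; b2: attacked by Bc1.
Black has no legal moves → checkmate.

yes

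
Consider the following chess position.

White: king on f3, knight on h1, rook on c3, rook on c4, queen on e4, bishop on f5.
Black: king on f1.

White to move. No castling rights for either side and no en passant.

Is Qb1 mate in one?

After Qb1: black king on f1; in check: yes, from the white queen on b1.
King squares — e1: attacked by Qb1; g1: attacked by Qb1; e2: attacked by Kf3; f2: attacked by Nh1; g2: attacked by Kf3.
Black has no legal moves → checkmate.

yes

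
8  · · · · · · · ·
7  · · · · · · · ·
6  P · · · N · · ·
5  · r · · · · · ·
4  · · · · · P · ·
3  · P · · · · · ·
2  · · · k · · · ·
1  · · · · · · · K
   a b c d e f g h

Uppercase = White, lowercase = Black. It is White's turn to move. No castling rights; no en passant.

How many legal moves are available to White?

White to move; king on h1.
In check: no.
Legal moves: Nf8, Nd8, Ng7, Nc7, Ng5, Nc5, Nd4, Kh2, Kg2, Kg1, a7, f5, b4.
Count: 13.

13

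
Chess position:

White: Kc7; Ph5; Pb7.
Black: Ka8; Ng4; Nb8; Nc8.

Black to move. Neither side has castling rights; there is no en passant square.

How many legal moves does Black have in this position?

Black to move; king on a8.
In check: yes, from the white pawn on b7.
Legal moves: Ka7.
Count: 1.

1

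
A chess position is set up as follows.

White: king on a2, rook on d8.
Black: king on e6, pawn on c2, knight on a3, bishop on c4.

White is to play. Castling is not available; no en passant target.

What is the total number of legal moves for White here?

White to move; king on a2.
In check: yes, from the black bishop on c4.
Legal moves: Kxa3, Kb2, Ka1.
Count: 3.

3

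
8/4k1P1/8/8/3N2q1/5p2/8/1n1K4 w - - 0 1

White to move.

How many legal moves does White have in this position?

15

White to move; king on d1.
In check: no.
Legal moves: Ne6, Nc6+, Nf5+, Nb5, Nxf3, Nb3, Ne2, Nc2, Kc2, Ke1, Kc1, g8=Q, g8=R, g8=B, g8=N+.
Count: 15.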